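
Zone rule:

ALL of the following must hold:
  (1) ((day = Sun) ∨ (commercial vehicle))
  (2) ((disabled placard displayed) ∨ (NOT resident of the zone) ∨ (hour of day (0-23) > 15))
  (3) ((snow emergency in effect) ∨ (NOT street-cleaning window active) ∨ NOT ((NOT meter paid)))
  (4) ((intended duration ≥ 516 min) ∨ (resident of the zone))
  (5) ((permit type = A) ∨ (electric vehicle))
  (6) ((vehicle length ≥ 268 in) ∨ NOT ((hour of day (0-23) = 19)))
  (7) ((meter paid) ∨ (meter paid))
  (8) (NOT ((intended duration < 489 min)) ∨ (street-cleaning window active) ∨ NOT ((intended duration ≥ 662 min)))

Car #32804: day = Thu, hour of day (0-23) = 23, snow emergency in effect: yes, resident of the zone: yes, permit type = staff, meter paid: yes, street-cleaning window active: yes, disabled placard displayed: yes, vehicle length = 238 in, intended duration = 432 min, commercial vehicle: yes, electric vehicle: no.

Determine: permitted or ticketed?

Ticketed

Atomic conditions:
  day = Sun: Thu == Sun is false
  commercial vehicle: yes → true
  disabled placard displayed: yes → true
  NOT resident of the zone: yes → false
  hour of day (0-23) > 15: 23 > 15 is true
  snow emergency in effect: yes → true
  NOT street-cleaning window active: yes → false
  NOT meter paid: yes → false
  intended duration ≥ 516 min: 432 ≥ 516 is false
  resident of the zone: yes → true
  permit type = A: staff == A is false
  electric vehicle: no → false
  vehicle length ≥ 268 in: 238 ≥ 268 is false
  hour of day (0-23) = 19: 23 == 19 is false
  meter paid: yes → true
  intended duration < 489 min: 432 < 489 is true
  street-cleaning window active: yes → true
  intended duration ≥ 662 min: 432 ≥ 662 is false
Combine:
[1] false OR true = true
[2] true OR false OR true = true
[3.3] NOT false = true
[3] true OR false OR true = true
[4] false OR true = true
[5] false OR false = false
[6.2] NOT false = true
[6] false OR true = true
[7] true OR true = true
[8.1] NOT true = false
[8.3] NOT false = true
[8] false OR true OR true = true
[root] true AND true AND true AND true AND false AND true AND true AND true = false
Overall: false → ticketed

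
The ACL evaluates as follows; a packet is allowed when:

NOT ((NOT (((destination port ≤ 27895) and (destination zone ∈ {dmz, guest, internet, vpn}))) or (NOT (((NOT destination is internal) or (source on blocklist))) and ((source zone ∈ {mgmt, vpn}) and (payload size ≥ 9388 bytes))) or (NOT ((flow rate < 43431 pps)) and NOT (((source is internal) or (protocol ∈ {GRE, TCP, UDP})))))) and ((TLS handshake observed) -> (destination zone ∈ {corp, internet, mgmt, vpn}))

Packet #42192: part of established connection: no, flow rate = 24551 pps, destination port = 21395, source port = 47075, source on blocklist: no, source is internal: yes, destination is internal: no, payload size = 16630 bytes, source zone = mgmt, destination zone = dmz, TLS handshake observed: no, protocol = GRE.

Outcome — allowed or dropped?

Atomic conditions:
  destination port ≤ 27895: 21395 ≤ 27895 is true
  destination zone ∈ {dmz, guest, internet, vpn}: dmz is in the set → true
  NOT destination is internal: no → true
  source on blocklist: no → false
  source zone ∈ {mgmt, vpn}: mgmt is in the set → true
  payload size ≥ 9388 bytes: 16630 ≥ 9388 is true
  flow rate < 43431 pps: 24551 < 43431 is true
  source is internal: yes → true
  protocol ∈ {GRE, TCP, UDP}: GRE is in the set → true
  TLS handshake observed: no → false
  destination zone ∈ {corp, internet, mgmt, vpn}: dmz is not in the set → false
Combine:
[1.1.1.1] true AND true = true
[1.1.1] NOT true = false
[1.1.2.1.1] true OR false = true
[1.1.2.1] NOT true = false
[1.1.2.2] true AND true = true
[1.1.2] false AND true = false
[1.1.3.1] NOT true = false
[1.1.3.2.1] true OR true = true
[1.1.3.2] NOT true = false
[1.1.3] false AND false = false
[1.1] false OR false OR false = false
[1] NOT false = true
[2] false → false (antecedent false ⇒ implication holds) = true
[root] true AND true = true
Overall: true → allowed

Allowed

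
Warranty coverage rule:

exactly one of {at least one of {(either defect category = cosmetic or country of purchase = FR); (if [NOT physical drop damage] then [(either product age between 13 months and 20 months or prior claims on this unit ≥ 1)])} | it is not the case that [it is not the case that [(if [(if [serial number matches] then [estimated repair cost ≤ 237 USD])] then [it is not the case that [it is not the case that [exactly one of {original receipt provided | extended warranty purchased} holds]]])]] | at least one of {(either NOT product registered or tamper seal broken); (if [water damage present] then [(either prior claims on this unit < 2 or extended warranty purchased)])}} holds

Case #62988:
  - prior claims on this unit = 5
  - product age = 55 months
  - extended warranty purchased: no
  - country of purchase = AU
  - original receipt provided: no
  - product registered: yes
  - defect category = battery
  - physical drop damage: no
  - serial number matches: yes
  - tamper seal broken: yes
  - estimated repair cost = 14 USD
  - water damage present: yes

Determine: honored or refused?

Atomic conditions:
  defect category = cosmetic: battery == cosmetic is false
  country of purchase = FR: AU == FR is false
  NOT physical drop damage: no → true
  product age between 13 months and 20 months: 55 in [13, 20] is false
  prior claims on this unit ≥ 1: 5 ≥ 1 is true
  serial number matches: yes → true
  estimated repair cost ≤ 237 USD: 14 ≤ 237 is true
  original receipt provided: no → false
  extended warranty purchased: no → false
  NOT product registered: yes → false
  tamper seal broken: yes → true
  water damage present: yes → true
  prior claims on this unit < 2: 5 < 2 is false
Combine:
[1.1] false OR false = false
[1.2.2] false OR true = true
[1.2] true → true = true
[1] false OR true = true
[2.1.1.1] true → true = true
[2.1.1.2.1.1] exactly-one(false, false) = false
[2.1.1.2.1] NOT false = true
[2.1.1.2] NOT true = false
[2.1.1] true → false = false
[2.1] NOT false = true
[2] NOT true = false
[3.1] false OR true = true
[3.2.2] false OR false = false
[3.2] true → false = false
[3] true OR false = true
[root] exactly-one(true, false, true) = false
Overall: false → refused

Refused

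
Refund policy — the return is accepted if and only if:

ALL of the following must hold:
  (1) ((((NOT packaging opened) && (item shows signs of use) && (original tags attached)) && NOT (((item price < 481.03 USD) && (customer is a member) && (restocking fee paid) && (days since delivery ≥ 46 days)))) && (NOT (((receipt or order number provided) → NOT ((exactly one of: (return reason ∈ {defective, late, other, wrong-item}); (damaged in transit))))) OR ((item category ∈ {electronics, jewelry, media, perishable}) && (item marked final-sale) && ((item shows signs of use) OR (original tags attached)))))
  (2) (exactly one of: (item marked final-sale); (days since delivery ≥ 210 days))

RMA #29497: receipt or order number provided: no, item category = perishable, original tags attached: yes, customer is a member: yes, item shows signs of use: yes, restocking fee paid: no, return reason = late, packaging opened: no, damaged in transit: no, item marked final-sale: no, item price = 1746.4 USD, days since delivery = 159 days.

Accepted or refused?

Refused

Atomic conditions:
  NOT packaging opened: no → true
  item shows signs of use: yes → true
  original tags attached: yes → true
  item price < 481.03 USD: 1746.4 < 481.03 is false
  customer is a member: yes → true
  restocking fee paid: no → false
  days since delivery ≥ 46 days: 159 ≥ 46 is true
  receipt or order number provided: no → false
  return reason ∈ {defective, late, other, wrong-item}: late is in the set → true
  damaged in transit: no → false
  item category ∈ {electronics, jewelry, media, perishable}: perishable is in the set → true
  item marked final-sale: no → false
  days since delivery ≥ 210 days: 159 ≥ 210 is false
Combine:
[1.1.1] true AND true AND true = true
[1.1.2.1] false AND true AND false AND true = false
[1.1.2] NOT false = true
[1.1] true AND true = true
[1.2.1.1.2.1] exactly-one(true, false) = true
[1.2.1.1.2] NOT true = false
[1.2.1.1] false → false (antecedent false ⇒ implication holds) = true
[1.2.1] NOT true = false
[1.2.2.3] true OR true = true
[1.2.2] true AND false AND true = false
[1.2] false OR false = false
[1] true AND false = false
[2] exactly-one(false, false) = false
[root] false AND false = false
Overall: false → refused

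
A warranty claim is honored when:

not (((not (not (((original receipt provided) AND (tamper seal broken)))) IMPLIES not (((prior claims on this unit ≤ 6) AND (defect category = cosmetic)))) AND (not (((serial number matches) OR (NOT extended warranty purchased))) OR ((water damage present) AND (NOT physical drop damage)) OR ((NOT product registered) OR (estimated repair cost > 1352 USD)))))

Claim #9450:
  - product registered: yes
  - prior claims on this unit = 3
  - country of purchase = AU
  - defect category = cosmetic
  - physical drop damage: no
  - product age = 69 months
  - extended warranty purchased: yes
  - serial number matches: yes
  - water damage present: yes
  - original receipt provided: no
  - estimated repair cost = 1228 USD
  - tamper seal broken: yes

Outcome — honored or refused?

Refused

Atomic conditions:
  original receipt provided: no → false
  tamper seal broken: yes → true
  prior claims on this unit ≤ 6: 3 ≤ 6 is true
  defect category = cosmetic: cosmetic == cosmetic is true
  serial number matches: yes → true
  NOT extended warranty purchased: yes → false
  water damage present: yes → true
  NOT physical drop damage: no → true
  NOT product registered: yes → false
  estimated repair cost > 1352 USD: 1228 > 1352 is false
Combine:
[1.1.1.1.1] false AND true = false
[1.1.1.1] NOT false = true
[1.1.1] NOT true = false
[1.1.2.1] true AND true = true
[1.1.2] NOT true = false
[1.1] false → false (antecedent false ⇒ implication holds) = true
[1.2.1.1] true OR false = true
[1.2.1] NOT true = false
[1.2.2] true AND true = true
[1.2.3] false OR false = false
[1.2] false OR true OR false = true
[1] true AND true = true
[root] NOT true = false
Overall: false → refused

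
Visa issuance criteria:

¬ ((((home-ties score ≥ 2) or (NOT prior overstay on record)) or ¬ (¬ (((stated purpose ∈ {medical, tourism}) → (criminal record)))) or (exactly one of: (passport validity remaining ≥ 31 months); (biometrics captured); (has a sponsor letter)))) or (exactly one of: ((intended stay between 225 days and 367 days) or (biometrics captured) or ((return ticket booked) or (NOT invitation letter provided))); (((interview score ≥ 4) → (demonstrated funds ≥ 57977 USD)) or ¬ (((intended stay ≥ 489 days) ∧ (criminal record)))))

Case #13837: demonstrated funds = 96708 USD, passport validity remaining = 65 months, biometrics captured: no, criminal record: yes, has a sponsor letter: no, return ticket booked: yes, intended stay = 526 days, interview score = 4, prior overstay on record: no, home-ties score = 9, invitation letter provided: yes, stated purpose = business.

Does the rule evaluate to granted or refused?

Atomic conditions:
  home-ties score ≥ 2: 9 ≥ 2 is true
  NOT prior overstay on record: no → true
  stated purpose ∈ {medical, tourism}: business is not in the set → false
  criminal record: yes → true
  passport validity remaining ≥ 31 months: 65 ≥ 31 is true
  biometrics captured: no → false
  has a sponsor letter: no → false
  intended stay between 225 days and 367 days: 526 in [225, 367] is false
  return ticket booked: yes → true
  NOT invitation letter provided: yes → false
  interview score ≥ 4: 4 ≥ 4 is true
  demonstrated funds ≥ 57977 USD: 96708 ≥ 57977 is true
  intended stay ≥ 489 days: 526 ≥ 489 is true
Combine:
[1.1.1] true OR true = true
[1.1.2.1.1] false → true (antecedent false ⇒ implication holds) = true
[1.1.2.1] NOT true = false
[1.1.2] NOT false = true
[1.1.3] exactly-one(true, false, false) = true
[1.1] true OR true OR true = true
[1] NOT true = false
[2.1.3] true OR false = true
[2.1] false OR false OR true = true
[2.2.1] true → true = true
[2.2.2.1] true AND true = true
[2.2.2] NOT true = false
[2.2] true OR false = true
[2] exactly-one(true, true) = false
[root] false OR false = false
Overall: false → refused

Refused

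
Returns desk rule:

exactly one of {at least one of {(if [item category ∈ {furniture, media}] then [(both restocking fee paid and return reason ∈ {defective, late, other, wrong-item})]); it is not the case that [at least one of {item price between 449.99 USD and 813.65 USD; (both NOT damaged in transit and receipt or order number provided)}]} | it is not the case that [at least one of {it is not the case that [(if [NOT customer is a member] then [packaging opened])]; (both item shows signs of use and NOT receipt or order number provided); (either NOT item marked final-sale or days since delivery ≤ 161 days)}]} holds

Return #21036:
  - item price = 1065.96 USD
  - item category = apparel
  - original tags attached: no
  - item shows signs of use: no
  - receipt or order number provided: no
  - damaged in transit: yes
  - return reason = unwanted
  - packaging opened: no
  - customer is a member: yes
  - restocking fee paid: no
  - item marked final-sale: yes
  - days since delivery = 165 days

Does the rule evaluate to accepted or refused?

Atomic conditions:
  item category ∈ {furniture, media}: apparel is not in the set → false
  restocking fee paid: no → false
  return reason ∈ {defective, late, other, wrong-item}: unwanted is not in the set → false
  item price between 449.99 USD and 813.65 USD: 1065.96 in [449.99, 813.65] is false
  NOT damaged in transit: yes → false
  receipt or order number provided: no → false
  NOT customer is a member: yes → false
  packaging opened: no → false
  item shows signs of use: no → false
  NOT receipt or order number provided: no → true
  NOT item marked final-sale: yes → false
  days since delivery ≤ 161 days: 165 ≤ 161 is false
Combine:
[1.1.2] false AND false = false
[1.1] false → false (antecedent false ⇒ implication holds) = true
[1.2.1.2] false AND false = false
[1.2.1] false OR false = false
[1.2] NOT false = true
[1] true OR true = true
[2.1.1.1] false → false (antecedent false ⇒ implication holds) = true
[2.1.1] NOT true = false
[2.1.2] false AND true = false
[2.1.3] false OR false = false
[2.1] false OR false OR false = false
[2] NOT false = true
[root] exactly-one(true, true) = false
Overall: false → refused

Refused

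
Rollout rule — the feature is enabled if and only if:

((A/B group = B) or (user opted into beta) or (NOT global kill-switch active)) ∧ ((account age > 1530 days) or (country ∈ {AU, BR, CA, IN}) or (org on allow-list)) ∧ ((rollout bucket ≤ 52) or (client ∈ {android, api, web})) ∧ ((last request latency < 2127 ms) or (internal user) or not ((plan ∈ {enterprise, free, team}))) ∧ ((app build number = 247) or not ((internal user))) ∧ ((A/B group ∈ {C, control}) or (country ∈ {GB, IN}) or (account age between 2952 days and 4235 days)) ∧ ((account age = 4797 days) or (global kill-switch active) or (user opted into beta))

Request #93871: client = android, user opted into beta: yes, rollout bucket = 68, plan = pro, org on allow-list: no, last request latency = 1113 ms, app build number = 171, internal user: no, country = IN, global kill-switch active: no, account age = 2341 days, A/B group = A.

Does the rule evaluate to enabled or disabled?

Atomic conditions:
  A/B group = B: A == B is false
  user opted into beta: yes → true
  NOT global kill-switch active: no → true
  account age > 1530 days: 2341 > 1530 is true
  country ∈ {AU, BR, CA, IN}: IN is in the set → true
  org on allow-list: no → false
  rollout bucket ≤ 52: 68 ≤ 52 is false
  client ∈ {android, api, web}: android is in the set → true
  last request latency < 2127 ms: 1113 < 2127 is true
  internal user: no → false
  plan ∈ {enterprise, free, team}: pro is not in the set → false
  app build number = 247: 171 == 247 is false
  A/B group ∈ {C, control}: A is not in the set → false
  country ∈ {GB, IN}: IN is in the set → true
  account age between 2952 days and 4235 days: 2341 in [2952, 4235] is false
  account age = 4797 days: 2341 == 4797 is false
  global kill-switch active: no → false
Combine:
[1] false OR true OR true = true
[2] true OR true OR false = true
[3] false OR true = true
[4.3] NOT false = true
[4] true OR false OR true = true
[5.2] NOT false = true
[5] false OR true = true
[6] false OR true OR false = true
[7] false OR false OR true = true
[root] true AND true AND true AND true AND true AND true AND true = true
Overall: true → enabled

Enabled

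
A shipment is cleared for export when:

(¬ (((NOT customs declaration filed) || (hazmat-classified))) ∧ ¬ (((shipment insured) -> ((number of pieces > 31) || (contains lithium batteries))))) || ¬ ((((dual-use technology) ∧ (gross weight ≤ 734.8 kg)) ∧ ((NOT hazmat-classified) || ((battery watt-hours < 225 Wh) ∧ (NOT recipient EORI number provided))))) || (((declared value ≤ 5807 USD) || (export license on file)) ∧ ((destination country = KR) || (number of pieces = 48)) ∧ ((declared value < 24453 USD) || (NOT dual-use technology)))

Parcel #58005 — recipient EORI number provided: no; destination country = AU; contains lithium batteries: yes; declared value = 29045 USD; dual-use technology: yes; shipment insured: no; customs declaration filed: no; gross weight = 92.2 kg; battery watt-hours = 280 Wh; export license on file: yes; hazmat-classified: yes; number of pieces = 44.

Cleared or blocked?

Atomic conditions:
  NOT customs declaration filed: no → true
  hazmat-classified: yes → true
  shipment insured: no → false
  number of pieces > 31: 44 > 31 is true
  contains lithium batteries: yes → true
  dual-use technology: yes → true
  gross weight ≤ 734.8 kg: 92.2 ≤ 734.8 is true
  NOT hazmat-classified: yes → false
  battery watt-hours < 225 Wh: 280 < 225 is false
  NOT recipient EORI number provided: no → true
  declared value ≤ 5807 USD: 29045 ≤ 5807 is false
  export license on file: yes → true
  destination country = KR: AU == KR is false
  number of pieces = 48: 44 == 48 is false
  declared value < 24453 USD: 29045 < 24453 is false
  NOT dual-use technology: yes → false
Combine:
[1.1.1] true OR true = true
[1.1] NOT true = false
[1.2.1.2] true OR true = true
[1.2.1] false → true (antecedent false ⇒ implication holds) = true
[1.2] NOT true = false
[1] false AND false = false
[2.1.1] true AND true = true
[2.1.2.2] false AND true = false
[2.1.2] false OR false = false
[2.1] true AND false = false
[2] NOT false = true
[3.1] false OR true = true
[3.2] false OR false = false
[3.3] false OR false = false
[3] true AND false AND false = false
[root] false OR true OR false = true
Overall: true → cleared

Cleared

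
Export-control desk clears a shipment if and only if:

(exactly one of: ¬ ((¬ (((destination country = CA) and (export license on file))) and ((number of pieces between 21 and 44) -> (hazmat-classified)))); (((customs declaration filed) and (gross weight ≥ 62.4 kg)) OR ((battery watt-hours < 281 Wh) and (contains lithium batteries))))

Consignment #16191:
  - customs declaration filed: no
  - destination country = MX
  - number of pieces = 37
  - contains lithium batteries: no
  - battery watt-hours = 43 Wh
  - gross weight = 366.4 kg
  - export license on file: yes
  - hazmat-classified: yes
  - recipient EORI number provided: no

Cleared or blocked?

Atomic conditions:
  destination country = CA: MX == CA is false
  export license on file: yes → true
  number of pieces between 21 and 44: 37 in [21, 44] is true
  hazmat-classified: yes → true
  customs declaration filed: no → false
  gross weight ≥ 62.4 kg: 366.4 ≥ 62.4 is true
  battery watt-hours < 281 Wh: 43 < 281 is true
  contains lithium batteries: no → false
Combine:
[1.1.1.1] false AND true = false
[1.1.1] NOT false = true
[1.1.2] true → true = true
[1.1] true AND true = true
[1] NOT true = false
[2.1] false AND true = false
[2.2] true AND false = false
[2] false OR false = false
[root] exactly-one(false, false) = false
Overall: false → blocked

Blocked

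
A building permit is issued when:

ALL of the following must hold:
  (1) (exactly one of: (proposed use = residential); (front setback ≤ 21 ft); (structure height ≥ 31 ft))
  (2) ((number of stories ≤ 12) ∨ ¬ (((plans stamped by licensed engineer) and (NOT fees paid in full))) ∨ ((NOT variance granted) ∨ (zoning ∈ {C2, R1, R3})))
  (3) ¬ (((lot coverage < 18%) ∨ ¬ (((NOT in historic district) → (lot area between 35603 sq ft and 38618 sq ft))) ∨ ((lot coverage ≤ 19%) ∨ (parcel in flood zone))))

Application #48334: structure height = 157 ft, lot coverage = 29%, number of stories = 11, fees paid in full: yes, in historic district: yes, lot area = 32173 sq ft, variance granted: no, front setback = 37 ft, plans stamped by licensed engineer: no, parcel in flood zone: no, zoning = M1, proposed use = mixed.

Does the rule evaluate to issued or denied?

Issued

Atomic conditions:
  proposed use = residential: mixed == residential is false
  front setback ≤ 21 ft: 37 ≤ 21 is false
  structure height ≥ 31 ft: 157 ≥ 31 is true
  number of stories ≤ 12: 11 ≤ 12 is true
  plans stamped by licensed engineer: no → false
  NOT fees paid in full: yes → false
  NOT variance granted: no → true
  zoning ∈ {C2, R1, R3}: M1 is not in the set → false
  lot coverage < 18%: 29 < 18 is false
  NOT in historic district: yes → false
  lot area between 35603 sq ft and 38618 sq ft: 32173 in [35603, 38618] is false
  lot coverage ≤ 19%: 29 ≤ 19 is false
  parcel in flood zone: no → false
Combine:
[1] exactly-one(false, false, true) = true
[2.2.1] false AND false = false
[2.2] NOT false = true
[2.3] true OR false = true
[2] true OR true OR true = true
[3.1.2.1] false → false (antecedent false ⇒ implication holds) = true
[3.1.2] NOT true = false
[3.1.3] false OR false = false
[3.1] false OR false OR false = false
[3] NOT false = true
[root] true AND true AND true = true
Overall: true → issued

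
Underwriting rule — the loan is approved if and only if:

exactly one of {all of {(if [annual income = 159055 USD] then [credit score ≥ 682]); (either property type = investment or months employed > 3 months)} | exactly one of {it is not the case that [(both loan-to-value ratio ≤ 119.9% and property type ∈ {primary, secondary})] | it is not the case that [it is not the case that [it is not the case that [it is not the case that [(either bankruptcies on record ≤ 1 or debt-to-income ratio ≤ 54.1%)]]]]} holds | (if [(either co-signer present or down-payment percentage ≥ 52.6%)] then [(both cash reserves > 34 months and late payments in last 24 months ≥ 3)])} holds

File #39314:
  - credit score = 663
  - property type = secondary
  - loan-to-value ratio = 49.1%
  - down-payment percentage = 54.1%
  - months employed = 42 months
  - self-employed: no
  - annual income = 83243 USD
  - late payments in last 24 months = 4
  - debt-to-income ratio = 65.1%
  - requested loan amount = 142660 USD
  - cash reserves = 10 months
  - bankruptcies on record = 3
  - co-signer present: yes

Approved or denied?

Atomic conditions:
  annual income = 159055 USD: 83243 == 159055 is false
  credit score ≥ 682: 663 ≥ 682 is false
  property type = investment: secondary == investment is false
  months employed > 3 months: 42 > 3 is true
  loan-to-value ratio ≤ 119.9%: 49.1 ≤ 119.9 is true
  property type ∈ {primary, secondary}: secondary is in the set → true
  bankruptcies on record ≤ 1: 3 ≤ 1 is false
  debt-to-income ratio ≤ 54.1%: 65.1 ≤ 54.1 is false
  co-signer present: yes → true
  down-payment percentage ≥ 52.6%: 54.1 ≥ 52.6 is true
  cash reserves > 34 months: 10 > 34 is false
  late payments in last 24 months ≥ 3: 4 ≥ 3 is true
Combine:
[1.1] false → false (antecedent false ⇒ implication holds) = true
[1.2] false OR true = true
[1] true AND true = true
[2.1.1] true AND true = true
[2.1] NOT true = false
[2.2.1.1.1.1] false OR false = false
[2.2.1.1.1] NOT false = true
[2.2.1.1] NOT true = false
[2.2.1] NOT false = true
[2.2] NOT true = false
[2] exactly-one(false, false) = false
[3.1] true OR true = true
[3.2] false AND true = false
[3] true → false = false
[root] exactly-one(true, false, false) = true
Overall: true → approved

Approved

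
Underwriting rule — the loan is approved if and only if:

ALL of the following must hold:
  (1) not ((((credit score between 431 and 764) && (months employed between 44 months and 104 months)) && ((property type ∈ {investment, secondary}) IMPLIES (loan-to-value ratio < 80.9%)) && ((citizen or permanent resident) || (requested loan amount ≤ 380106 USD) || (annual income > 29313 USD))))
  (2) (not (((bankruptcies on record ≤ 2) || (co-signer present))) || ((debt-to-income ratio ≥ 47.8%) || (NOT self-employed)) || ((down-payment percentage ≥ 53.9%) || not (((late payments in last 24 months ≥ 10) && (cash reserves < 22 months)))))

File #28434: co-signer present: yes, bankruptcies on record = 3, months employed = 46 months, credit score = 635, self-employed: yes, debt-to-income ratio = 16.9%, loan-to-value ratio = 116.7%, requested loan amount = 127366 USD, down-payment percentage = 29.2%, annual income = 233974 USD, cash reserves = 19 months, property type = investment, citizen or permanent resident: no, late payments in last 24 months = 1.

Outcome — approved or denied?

Atomic conditions:
  credit score between 431 and 764: 635 in [431, 764] is true
  months employed between 44 months and 104 months: 46 in [44, 104] is true
  property type ∈ {investment, secondary}: investment is in the set → true
  loan-to-value ratio < 80.9%: 116.7 < 80.9 is false
  citizen or permanent resident: no → false
  requested loan amount ≤ 380106 USD: 127366 ≤ 380106 is true
  annual income > 29313 USD: 233974 > 29313 is true
  bankruptcies on record ≤ 2: 3 ≤ 2 is false
  co-signer present: yes → true
  debt-to-income ratio ≥ 47.8%: 16.9 ≥ 47.8 is false
  NOT self-employed: yes → false
  down-payment percentage ≥ 53.9%: 29.2 ≥ 53.9 is false
  late payments in last 24 months ≥ 10: 1 ≥ 10 is false
  cash reserves < 22 months: 19 < 22 is true
Combine:
[1.1.1] true AND true = true
[1.1.2] true → false = false
[1.1.3] false OR true OR true = true
[1.1] true AND false AND true = false
[1] NOT false = true
[2.1.1] false OR true = true
[2.1] NOT true = false
[2.2] false OR false = false
[2.3.2.1] false AND true = false
[2.3.2] NOT false = true
[2.3] false OR true = true
[2] false OR false OR true = true
[root] true AND true = true
Overall: true → approved

Approved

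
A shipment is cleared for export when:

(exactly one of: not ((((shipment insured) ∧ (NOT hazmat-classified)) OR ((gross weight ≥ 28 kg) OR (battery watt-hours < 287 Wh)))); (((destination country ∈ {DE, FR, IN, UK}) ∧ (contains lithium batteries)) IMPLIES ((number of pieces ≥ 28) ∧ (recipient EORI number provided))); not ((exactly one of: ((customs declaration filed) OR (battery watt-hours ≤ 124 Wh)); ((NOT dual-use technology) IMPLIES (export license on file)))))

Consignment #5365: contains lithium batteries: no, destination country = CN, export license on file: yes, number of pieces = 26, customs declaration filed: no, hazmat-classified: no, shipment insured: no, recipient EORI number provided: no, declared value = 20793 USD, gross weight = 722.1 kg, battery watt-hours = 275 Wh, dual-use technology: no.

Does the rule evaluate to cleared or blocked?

Atomic conditions:
  shipment insured: no → false
  NOT hazmat-classified: no → true
  gross weight ≥ 28 kg: 722.1 ≥ 28 is true
  battery watt-hours < 287 Wh: 275 < 287 is true
  destination country ∈ {DE, FR, IN, UK}: CN is not in the set → false
  contains lithium batteries: no → false
  number of pieces ≥ 28: 26 ≥ 28 is false
  recipient EORI number provided: no → false
  customs declaration filed: no → false
  battery watt-hours ≤ 124 Wh: 275 ≤ 124 is false
  NOT dual-use technology: no → true
  export license on file: yes → true
Combine:
[1.1.1] false AND true = false
[1.1.2] true OR true = true
[1.1] false OR true = true
[1] NOT true = false
[2.1] false AND false = false
[2.2] false AND false = false
[2] false → false (antecedent false ⇒ implication holds) = true
[3.1.1] false OR false = false
[3.1.2] true → true = true
[3.1] exactly-one(false, true) = true
[3] NOT true = false
[root] exactly-one(false, true, false) = true
Overall: true → cleared

Cleared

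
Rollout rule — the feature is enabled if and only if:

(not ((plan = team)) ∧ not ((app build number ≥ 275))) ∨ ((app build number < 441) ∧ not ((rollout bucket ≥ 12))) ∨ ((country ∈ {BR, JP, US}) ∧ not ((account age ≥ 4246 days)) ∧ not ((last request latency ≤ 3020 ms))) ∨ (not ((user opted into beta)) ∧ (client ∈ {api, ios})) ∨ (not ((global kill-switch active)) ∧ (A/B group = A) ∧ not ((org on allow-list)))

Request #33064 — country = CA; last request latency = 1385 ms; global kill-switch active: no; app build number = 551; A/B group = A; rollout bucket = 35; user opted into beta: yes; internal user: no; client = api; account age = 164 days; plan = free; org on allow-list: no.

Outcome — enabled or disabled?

Enabled

Atomic conditions:
  plan = team: free == team is false
  app build number ≥ 275: 551 ≥ 275 is true
  app build number < 441: 551 < 441 is false
  rollout bucket ≥ 12: 35 ≥ 12 is true
  country ∈ {BR, JP, US}: CA is not in the set → false
  account age ≥ 4246 days: 164 ≥ 4246 is false
  last request latency ≤ 3020 ms: 1385 ≤ 3020 is true
  user opted into beta: yes → true
  client ∈ {api, ios}: api is in the set → true
  global kill-switch active: no → false
  A/B group = A: A == A is true
  org on allow-list: no → false
Combine:
[1.1] NOT false = true
[1.2] NOT true = false
[1] true AND false = false
[2.2] NOT true = false
[2] false AND false = false
[3.2] NOT false = true
[3.3] NOT true = false
[3] false AND true AND false = false
[4.1] NOT true = false
[4] false AND true = false
[5.1] NOT false = true
[5.3] NOT false = true
[5] true AND true AND true = true
[root] false OR false OR false OR false OR true = true
Overall: true → enabled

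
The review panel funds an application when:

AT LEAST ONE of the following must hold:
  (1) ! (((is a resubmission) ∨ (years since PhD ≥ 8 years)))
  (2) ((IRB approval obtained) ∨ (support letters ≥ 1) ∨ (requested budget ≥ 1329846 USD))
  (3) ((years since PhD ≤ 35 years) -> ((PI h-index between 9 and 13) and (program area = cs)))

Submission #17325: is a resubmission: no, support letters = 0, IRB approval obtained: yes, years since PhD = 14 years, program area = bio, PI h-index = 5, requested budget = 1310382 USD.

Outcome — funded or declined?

Funded

Atomic conditions:
  is a resubmission: no → false
  years since PhD ≥ 8 years: 14 ≥ 8 is true
  IRB approval obtained: yes → true
  support letters ≥ 1: 0 ≥ 1 is false
  requested budget ≥ 1329846 USD: 1310382 ≥ 1329846 is false
  years since PhD ≤ 35 years: 14 ≤ 35 is true
  PI h-index between 9 and 13: 5 in [9, 13] is false
  program area = cs: bio == cs is false
Combine:
[1.1] false OR true = true
[1] NOT true = false
[2] true OR false OR false = true
[3.2] false AND false = false
[3] true → false = false
[root] false OR true OR false = true
Overall: true → funded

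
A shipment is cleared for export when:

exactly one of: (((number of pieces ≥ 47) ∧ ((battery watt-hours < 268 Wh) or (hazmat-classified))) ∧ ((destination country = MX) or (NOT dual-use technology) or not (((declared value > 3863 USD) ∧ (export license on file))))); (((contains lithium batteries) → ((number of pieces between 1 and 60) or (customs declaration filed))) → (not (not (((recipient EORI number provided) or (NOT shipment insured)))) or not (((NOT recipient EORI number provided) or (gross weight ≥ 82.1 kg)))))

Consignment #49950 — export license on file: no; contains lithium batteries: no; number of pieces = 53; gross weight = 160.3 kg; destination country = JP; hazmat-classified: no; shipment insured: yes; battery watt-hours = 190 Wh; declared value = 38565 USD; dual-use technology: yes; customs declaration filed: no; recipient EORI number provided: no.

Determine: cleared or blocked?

Cleared

Atomic conditions:
  number of pieces ≥ 47: 53 ≥ 47 is true
  battery watt-hours < 268 Wh: 190 < 268 is true
  hazmat-classified: no → false
  destination country = MX: JP == MX is false
  NOT dual-use technology: yes → false
  declared value > 3863 USD: 38565 > 3863 is true
  export license on file: no → false
  contains lithium batteries: no → false
  number of pieces between 1 and 60: 53 in [1, 60] is true
  customs declaration filed: no → false
  recipient EORI number provided: no → false
  NOT shipment insured: yes → false
  NOT recipient EORI number provided: no → true
  gross weight ≥ 82.1 kg: 160.3 ≥ 82.1 is true
Combine:
[1.1.2] true OR false = true
[1.1] true AND true = true
[1.2.3.1] true AND false = false
[1.2.3] NOT false = true
[1.2] false OR false OR true = true
[1] true AND true = true
[2.1.2] true OR false = true
[2.1] false → true (antecedent false ⇒ implication holds) = true
[2.2.1.1.1] false OR false = false
[2.2.1.1] NOT false = true
[2.2.1] NOT true = false
[2.2.2.1] true OR true = true
[2.2.2] NOT true = false
[2.2] false OR false = false
[2] true → false = false
[root] exactly-one(true, false) = true
Overall: true → cleared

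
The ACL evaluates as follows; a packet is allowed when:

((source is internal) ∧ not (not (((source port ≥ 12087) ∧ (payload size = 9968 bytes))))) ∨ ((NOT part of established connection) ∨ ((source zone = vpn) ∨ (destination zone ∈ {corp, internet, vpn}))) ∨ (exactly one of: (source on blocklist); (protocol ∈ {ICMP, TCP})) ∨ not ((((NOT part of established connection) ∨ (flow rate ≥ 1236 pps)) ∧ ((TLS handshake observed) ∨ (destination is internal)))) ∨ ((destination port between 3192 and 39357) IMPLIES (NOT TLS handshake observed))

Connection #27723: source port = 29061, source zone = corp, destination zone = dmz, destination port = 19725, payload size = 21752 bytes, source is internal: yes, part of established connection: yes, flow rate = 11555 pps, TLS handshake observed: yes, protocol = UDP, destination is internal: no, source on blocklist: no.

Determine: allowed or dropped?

Dropped

Atomic conditions:
  source is internal: yes → true
  source port ≥ 12087: 29061 ≥ 12087 is true
  payload size = 9968 bytes: 21752 == 9968 is false
  NOT part of established connection: yes → false
  source zone = vpn: corp == vpn is false
  destination zone ∈ {corp, internet, vpn}: dmz is not in the set → false
  source on blocklist: no → false
  protocol ∈ {ICMP, TCP}: UDP is not in the set → false
  flow rate ≥ 1236 pps: 11555 ≥ 1236 is true
  TLS handshake observed: yes → true
  destination is internal: no → false
  destination port between 3192 and 39357: 19725 in [3192, 39357] is true
  NOT TLS handshake observed: yes → false
Combine:
[1.2.1.1] true AND false = false
[1.2.1] NOT false = true
[1.2] NOT true = false
[1] true AND false = false
[2.2] false OR false = false
[2] false OR false = false
[3] exactly-one(false, false) = false
[4.1.1] false OR true = true
[4.1.2] true OR false = true
[4.1] true AND true = true
[4] NOT true = false
[5] true → false = false
[root] false OR false OR false OR false OR false = false
Overall: false → dropped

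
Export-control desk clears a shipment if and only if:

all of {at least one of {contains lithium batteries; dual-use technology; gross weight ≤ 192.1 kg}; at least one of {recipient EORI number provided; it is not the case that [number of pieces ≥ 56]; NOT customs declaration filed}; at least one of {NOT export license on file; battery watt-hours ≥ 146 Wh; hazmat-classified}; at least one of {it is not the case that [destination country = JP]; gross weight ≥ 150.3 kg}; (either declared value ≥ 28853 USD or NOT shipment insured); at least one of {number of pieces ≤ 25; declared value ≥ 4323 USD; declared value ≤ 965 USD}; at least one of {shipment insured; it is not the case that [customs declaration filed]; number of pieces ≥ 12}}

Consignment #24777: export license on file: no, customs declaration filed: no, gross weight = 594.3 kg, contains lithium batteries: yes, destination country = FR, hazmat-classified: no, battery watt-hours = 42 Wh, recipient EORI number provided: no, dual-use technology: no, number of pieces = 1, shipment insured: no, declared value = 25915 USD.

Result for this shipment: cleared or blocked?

Cleared

Atomic conditions:
  contains lithium batteries: yes → true
  dual-use technology: no → false
  gross weight ≤ 192.1 kg: 594.3 ≤ 192.1 is false
  recipient EORI number provided: no → false
  number of pieces ≥ 56: 1 ≥ 56 is false
  NOT customs declaration filed: no → true
  NOT export license on file: no → true
  battery watt-hours ≥ 146 Wh: 42 ≥ 146 is false
  hazmat-classified: no → false
  destination country = JP: FR == JP is false
  gross weight ≥ 150.3 kg: 594.3 ≥ 150.3 is true
  declared value ≥ 28853 USD: 25915 ≥ 28853 is false
  NOT shipment insured: no → true
  number of pieces ≤ 25: 1 ≤ 25 is true
  declared value ≥ 4323 USD: 25915 ≥ 4323 is true
  declared value ≤ 965 USD: 25915 ≤ 965 is false
  shipment insured: no → false
  customs declaration filed: no → false
  number of pieces ≥ 12: 1 ≥ 12 is false
Combine:
[1] true OR false OR false = true
[2.2] NOT false = true
[2] false OR true OR true = true
[3] true OR false OR false = true
[4.1] NOT false = true
[4] true OR true = true
[5] false OR true = true
[6] true OR true OR false = true
[7.2] NOT false = true
[7] false OR true OR false = true
[root] true AND true AND true AND true AND true AND true AND true = true
Overall: true → cleared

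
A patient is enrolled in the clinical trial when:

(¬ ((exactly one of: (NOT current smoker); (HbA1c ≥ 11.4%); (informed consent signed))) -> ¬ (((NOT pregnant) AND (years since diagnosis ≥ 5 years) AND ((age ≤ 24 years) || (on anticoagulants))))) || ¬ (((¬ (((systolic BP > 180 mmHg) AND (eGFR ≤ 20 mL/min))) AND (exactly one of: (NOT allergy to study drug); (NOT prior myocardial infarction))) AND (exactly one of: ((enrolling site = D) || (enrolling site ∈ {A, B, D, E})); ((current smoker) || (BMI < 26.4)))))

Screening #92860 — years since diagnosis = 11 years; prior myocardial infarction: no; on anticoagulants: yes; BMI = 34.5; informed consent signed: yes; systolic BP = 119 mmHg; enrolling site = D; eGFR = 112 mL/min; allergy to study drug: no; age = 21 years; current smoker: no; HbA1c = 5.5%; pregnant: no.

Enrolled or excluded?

Enrolled

Atomic conditions:
  NOT current smoker: no → true
  HbA1c ≥ 11.4%: 5.5 ≥ 11.4 is false
  informed consent signed: yes → true
  NOT pregnant: no → true
  years since diagnosis ≥ 5 years: 11 ≥ 5 is true
  age ≤ 24 years: 21 ≤ 24 is true
  on anticoagulants: yes → true
  systolic BP > 180 mmHg: 119 > 180 is false
  eGFR ≤ 20 mL/min: 112 ≤ 20 is false
  NOT allergy to study drug: no → true
  NOT prior myocardial infarction: no → true
  enrolling site = D: D == D is true
  enrolling site ∈ {A, B, D, E}: D is in the set → true
  current smoker: no → false
  BMI < 26.4: 34.5 < 26.4 is false
Combine:
[1.1.1] exactly-one(true, false, true) = false
[1.1] NOT false = true
[1.2.1.3] true OR true = true
[1.2.1] true AND true AND true = true
[1.2] NOT true = false
[1] true → false = false
[2.1.1.1.1] false AND false = false
[2.1.1.1] NOT false = true
[2.1.1.2] exactly-one(true, true) = false
[2.1.1] true AND false = false
[2.1.2.1] true OR true = true
[2.1.2.2] false OR false = false
[2.1.2] exactly-one(true, false) = true
[2.1] false AND true = false
[2] NOT false = true
[root] false OR true = true
Overall: true → enrolled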